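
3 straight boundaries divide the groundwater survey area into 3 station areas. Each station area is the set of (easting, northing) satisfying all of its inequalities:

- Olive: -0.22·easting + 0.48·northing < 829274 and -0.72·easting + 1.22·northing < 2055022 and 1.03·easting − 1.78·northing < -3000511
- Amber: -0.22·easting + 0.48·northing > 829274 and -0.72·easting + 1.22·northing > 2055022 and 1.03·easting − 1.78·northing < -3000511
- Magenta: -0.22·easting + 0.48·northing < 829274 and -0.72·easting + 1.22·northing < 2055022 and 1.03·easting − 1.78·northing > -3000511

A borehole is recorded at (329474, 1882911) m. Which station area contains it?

Amber

-0.22·329474 + 0.48·1882911 = 831313.000, which is > 829274
-0.72·329474 + 1.22·1882911 = 2059930.140, which is > 2055022
1.03·329474 − 1.78·1882911 = -3012223.360, which is < -3000511
This sign pattern matches Amber.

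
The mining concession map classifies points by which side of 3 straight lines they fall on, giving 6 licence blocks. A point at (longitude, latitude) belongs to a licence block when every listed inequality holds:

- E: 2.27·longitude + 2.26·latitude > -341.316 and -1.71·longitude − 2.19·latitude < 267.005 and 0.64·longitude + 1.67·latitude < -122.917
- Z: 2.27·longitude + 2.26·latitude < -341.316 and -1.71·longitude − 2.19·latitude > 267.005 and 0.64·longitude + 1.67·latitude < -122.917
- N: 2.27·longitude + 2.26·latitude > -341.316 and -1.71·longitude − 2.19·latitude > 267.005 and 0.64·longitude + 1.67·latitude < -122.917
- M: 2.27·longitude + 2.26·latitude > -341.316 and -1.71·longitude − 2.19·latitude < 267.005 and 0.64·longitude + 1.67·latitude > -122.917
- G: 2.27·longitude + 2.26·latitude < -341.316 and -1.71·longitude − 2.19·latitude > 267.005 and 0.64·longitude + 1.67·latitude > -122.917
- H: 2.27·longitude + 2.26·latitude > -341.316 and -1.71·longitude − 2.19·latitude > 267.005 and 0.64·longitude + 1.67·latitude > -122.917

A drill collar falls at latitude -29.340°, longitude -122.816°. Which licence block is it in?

2.27·-122.816 + 2.26·-29.340 = -345.101, which is < -341.316
-1.71·-122.816 − 2.19·-29.340 = 274.270, which is > 267.005
0.64·-122.816 + 1.67·-29.340 = -127.600, which is < -122.917
This sign pattern matches Z.

Z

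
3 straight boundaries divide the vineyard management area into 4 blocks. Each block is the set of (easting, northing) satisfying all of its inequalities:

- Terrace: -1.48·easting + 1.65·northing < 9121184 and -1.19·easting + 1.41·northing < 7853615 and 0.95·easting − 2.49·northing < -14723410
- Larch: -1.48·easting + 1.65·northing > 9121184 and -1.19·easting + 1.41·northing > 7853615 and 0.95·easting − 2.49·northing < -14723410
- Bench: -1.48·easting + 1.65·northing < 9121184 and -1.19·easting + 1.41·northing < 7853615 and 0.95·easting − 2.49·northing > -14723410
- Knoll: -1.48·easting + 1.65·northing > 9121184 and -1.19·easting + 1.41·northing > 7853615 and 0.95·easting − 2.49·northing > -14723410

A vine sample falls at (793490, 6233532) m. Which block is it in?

-1.48·793490 + 1.65·6233532 = 9110962.600, which is < 9121184
-1.19·793490 + 1.41·6233532 = 7845027.020, which is < 7853615
0.95·793490 − 2.49·6233532 = -14767679.180, which is < -14723410
This sign pattern matches Terrace.

Terrace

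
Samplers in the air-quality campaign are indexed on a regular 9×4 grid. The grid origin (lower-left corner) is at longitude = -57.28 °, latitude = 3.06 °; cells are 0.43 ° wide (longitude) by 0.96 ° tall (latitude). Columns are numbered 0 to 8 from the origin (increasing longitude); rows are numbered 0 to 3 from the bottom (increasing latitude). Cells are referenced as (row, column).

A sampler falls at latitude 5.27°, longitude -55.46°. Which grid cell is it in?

(2, 4)

Column index: ⌊(-55.46 − -57.28) / 0.43⌋ = ⌊4.233⌋ = 4
Row offset from origin: ⌊(5.27 − 3.06) / 0.96⌋ = ⌊2.302⌋ = 2 → row 2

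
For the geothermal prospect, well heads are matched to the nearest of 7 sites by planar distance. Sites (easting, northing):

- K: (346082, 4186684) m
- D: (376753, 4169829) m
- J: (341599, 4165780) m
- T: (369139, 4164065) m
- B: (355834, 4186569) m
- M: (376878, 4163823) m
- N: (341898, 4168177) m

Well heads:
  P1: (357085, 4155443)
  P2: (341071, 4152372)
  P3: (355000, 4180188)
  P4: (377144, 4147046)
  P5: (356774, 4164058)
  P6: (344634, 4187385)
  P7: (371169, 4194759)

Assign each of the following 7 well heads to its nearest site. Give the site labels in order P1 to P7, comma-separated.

P1 → T (d²=219637800.00)
P2 → J (d²=180053248.00)
P3 → B (d²=41412717.00)
P4 → M (d²=281538485.00)
P5 → T (d²=152893274.00)
P6 → K (d²=2588105.00)
P7 → B (d²=302238325.00)

T, J, B, M, T, K, B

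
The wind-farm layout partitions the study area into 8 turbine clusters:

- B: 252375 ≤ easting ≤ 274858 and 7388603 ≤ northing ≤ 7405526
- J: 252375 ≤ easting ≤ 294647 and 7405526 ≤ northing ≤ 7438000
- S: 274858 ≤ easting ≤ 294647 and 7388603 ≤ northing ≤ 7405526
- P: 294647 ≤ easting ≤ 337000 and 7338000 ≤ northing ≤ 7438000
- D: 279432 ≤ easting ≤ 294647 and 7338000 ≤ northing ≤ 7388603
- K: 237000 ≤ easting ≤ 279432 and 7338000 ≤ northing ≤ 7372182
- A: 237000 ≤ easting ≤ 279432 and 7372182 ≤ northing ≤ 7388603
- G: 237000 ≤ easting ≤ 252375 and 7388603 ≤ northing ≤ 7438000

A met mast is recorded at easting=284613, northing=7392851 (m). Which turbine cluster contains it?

The point has easting = 284613 and northing = 7392851.
Only S satisfies 274858 ≤ easting ≤ 294647 and 7388603 ≤ northing ≤ 7405526.

S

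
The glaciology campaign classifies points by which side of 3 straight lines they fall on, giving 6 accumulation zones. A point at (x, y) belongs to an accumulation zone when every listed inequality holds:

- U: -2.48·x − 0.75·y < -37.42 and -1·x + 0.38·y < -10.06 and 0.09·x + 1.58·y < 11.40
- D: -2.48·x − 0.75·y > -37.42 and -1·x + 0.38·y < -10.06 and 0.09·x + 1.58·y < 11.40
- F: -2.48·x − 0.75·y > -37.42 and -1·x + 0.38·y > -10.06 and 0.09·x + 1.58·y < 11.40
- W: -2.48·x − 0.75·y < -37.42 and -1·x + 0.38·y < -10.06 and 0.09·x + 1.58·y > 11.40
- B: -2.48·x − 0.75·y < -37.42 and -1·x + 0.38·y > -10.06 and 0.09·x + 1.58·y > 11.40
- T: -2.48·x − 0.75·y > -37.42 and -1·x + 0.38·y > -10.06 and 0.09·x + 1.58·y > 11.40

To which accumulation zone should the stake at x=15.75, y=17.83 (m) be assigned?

B

-2.48·15.75 − 0.75·17.83 = -52.433, which is < -37.42
-1·15.75 + 0.38·17.83 = -8.975, which is > -10.06
0.09·15.75 + 1.58·17.83 = 29.589, which is > 11.40
This sign pattern matches B.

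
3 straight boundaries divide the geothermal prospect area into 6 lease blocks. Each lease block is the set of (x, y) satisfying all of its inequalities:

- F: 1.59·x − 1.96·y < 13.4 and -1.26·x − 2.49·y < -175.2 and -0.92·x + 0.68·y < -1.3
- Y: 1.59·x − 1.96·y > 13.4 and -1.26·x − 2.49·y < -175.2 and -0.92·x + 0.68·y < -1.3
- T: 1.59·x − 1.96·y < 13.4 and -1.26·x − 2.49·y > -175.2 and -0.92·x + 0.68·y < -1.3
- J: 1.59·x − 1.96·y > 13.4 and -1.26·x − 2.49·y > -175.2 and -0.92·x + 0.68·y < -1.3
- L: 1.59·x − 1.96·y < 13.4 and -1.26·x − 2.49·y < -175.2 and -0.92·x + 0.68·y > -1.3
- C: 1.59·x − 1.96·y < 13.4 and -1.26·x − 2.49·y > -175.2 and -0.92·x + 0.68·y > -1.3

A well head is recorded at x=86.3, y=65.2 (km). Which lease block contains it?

F

1.59·86.3 − 1.96·65.2 = 9.425, which is < 13.4
-1.26·86.3 − 2.49·65.2 = -271.086, which is < -175.2
-0.92·86.3 + 0.68·65.2 = -35.060, which is < -1.3
This sign pattern matches F.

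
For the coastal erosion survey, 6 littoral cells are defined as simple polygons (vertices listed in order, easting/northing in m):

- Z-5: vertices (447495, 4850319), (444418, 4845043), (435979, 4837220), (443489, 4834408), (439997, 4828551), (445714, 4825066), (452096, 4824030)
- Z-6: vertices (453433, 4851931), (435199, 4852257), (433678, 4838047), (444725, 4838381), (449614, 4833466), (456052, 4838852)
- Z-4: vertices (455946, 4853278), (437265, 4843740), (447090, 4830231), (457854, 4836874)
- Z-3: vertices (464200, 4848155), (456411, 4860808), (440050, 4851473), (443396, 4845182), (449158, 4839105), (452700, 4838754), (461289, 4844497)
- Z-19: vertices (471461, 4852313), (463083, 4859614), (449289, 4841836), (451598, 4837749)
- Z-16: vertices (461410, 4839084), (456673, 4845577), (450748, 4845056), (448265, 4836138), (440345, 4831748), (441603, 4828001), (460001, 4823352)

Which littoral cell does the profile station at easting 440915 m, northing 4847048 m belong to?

Cast a ray rightward from (440915, 4847048). For each polygon, the edges (by vertex number in listed order) whose endpoints lie on opposite sides of northing = 4847048, where each meets that height, and whether that is right or left of the point:
Z-5: 1–2 at easting≈445587.3 (right), 7–1 at easting≈448067.5 (right) → 2 crossings.
Z-6: 2–3 at easting≈434641.4 (left), 6–1 at easting≈454410.8 (right) → 1 crossing.
Z-4: 1–2 at easting≈443744.0 (right), 4–1 at easting≈456670.6 (right) → 2 crossings.
Z-3: 3–4 at easting≈442403.5 (right), 7–1 at easting≈463319.1 (right) → 2 crossings.
Z-19: 2–3 at easting≈453333.0 (right), 4–1 at easting≈464280.4 (right) → 2 crossings.
Z-16: no edge straddles that height → 0 crossings.
Only Z-6 has an odd count, so the point is inside Z-6.

Z-6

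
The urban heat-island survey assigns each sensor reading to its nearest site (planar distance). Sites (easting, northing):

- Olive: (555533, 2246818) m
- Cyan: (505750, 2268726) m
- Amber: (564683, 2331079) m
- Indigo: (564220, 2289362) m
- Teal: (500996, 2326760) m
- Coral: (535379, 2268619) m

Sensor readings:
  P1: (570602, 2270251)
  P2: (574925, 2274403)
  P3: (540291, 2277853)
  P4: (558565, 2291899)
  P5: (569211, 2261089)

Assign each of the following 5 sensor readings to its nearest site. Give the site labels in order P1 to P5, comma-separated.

Indigo, Indigo, Coral, Indigo, Olive

P1 → Indigo (d²=405960245.00)
P2 → Indigo (d²=338368706.00)
P3 → Coral (d²=109394500.00)
P4 → Indigo (d²=38415394.00)
P5 → Olive (d²=390749125.00)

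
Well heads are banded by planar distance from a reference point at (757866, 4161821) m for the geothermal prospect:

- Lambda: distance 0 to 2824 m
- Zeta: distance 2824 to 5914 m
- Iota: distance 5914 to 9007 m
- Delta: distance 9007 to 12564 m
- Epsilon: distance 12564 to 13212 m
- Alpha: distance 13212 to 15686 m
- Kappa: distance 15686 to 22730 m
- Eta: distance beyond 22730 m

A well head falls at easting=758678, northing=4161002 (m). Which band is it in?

Lambda

Distance = √((758678−757866)² + (4161002−4161821)²) = √(659344.000 + 670761.000) = 1153.302 m.
0 ≤ 1153.302 < 2824 → Lambda.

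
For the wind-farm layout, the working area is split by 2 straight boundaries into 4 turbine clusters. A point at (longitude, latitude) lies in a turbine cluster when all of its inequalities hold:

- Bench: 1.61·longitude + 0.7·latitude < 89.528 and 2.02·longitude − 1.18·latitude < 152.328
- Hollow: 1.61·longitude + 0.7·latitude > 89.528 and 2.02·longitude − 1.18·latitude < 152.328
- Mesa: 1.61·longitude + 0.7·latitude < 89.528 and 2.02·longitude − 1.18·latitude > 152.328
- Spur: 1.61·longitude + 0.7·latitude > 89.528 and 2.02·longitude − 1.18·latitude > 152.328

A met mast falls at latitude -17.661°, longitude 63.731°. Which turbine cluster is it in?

1.61·63.731 + 0.7·-17.661 = 90.244, which is > 89.528
2.02·63.731 − 1.18·-17.661 = 149.577, which is < 152.328
This sign pattern matches Hollow.

Hollow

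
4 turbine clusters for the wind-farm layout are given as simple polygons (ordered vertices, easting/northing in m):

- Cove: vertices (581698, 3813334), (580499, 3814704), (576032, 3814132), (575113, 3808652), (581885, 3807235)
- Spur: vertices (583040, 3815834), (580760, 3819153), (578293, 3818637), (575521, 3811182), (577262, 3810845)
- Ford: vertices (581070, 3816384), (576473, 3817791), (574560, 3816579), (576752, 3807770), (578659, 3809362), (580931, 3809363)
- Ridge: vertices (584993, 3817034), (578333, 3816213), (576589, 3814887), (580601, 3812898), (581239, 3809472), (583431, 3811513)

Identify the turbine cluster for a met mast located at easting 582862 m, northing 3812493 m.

Cast a ray rightward from (582862, 3812493). For each polygon, the edges (by vertex number in listed order) whose endpoints lie on opposite sides of northing = 3812493, where each meets that height, and whether that is right or left of the point:
Cove: 3–4 at easting≈575757.1 (left), 5–1 at easting≈581723.8 (left) → 0 crossings.
Spur: 3–4 at easting≈576008.5 (left), 5–1 at easting≈579170.6 (left) → 0 crossings.
Ford: 3–4 at easting≈575576.7 (left), 6–1 at easting≈580993.0 (left) → 0 crossings.
Ridge: 4–5 at easting≈580676.4 (left), 6–1 at easting≈583708.3 (right) → 1 crossing.
Only Ridge has an odd count, so the point is inside Ridge.

Ridge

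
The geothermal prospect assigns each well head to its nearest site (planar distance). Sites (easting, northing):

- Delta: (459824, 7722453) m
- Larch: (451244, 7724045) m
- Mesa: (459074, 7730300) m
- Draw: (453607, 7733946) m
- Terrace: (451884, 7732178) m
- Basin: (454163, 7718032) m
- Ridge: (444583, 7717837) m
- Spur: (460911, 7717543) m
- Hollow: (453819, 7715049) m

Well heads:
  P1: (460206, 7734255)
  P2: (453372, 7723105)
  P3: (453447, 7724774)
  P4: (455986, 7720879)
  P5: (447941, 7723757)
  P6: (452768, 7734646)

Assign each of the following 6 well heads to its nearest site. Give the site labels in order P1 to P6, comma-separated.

P1 → Mesa (d²=16923449.00)
P2 → Larch (d²=5411984.00)
P3 → Larch (d²=5384650.00)
P4 → Basin (d²=11428738.00)
P5 → Larch (d²=10992753.00)
P6 → Draw (d²=1193921.00)

Mesa, Larch, Larch, Basin, Larch, Draw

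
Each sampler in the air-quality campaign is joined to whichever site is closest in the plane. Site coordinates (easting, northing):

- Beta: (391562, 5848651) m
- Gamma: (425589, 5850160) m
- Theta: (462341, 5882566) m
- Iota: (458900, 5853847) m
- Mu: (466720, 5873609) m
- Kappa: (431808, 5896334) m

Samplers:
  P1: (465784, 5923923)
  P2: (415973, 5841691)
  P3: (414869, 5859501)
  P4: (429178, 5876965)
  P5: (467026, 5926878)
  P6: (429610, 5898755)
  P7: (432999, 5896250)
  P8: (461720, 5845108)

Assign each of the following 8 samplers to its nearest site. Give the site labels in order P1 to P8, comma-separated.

Theta, Gamma, Gamma, Kappa, Theta, Kappa, Kappa, Iota

P1 → Theta (d²=1722255698.00)
P2 → Gamma (d²=164191417.00)
P3 → Gamma (d²=202172681.00)
P4 → Kappa (d²=382075061.00)
P5 → Theta (d²=1985502569.00)
P6 → Kappa (d²=10692445.00)
P7 → Kappa (d²=1425537.00)
P8 → Iota (d²=84322521.00)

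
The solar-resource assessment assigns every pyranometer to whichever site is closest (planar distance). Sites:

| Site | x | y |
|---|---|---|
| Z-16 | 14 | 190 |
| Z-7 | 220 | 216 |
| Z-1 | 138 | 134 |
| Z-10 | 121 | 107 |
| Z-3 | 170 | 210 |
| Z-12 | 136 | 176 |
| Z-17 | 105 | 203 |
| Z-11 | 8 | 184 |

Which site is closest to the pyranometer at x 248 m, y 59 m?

Squared distances to each site:
Z-16: 71917.000; Z-7: 25433.000; Z-1: 17725.000; Z-10: 18433.000; Z-3: 28885.000; Z-12: 26233.000; Z-17: 41185.000; Z-11: 73225.000.
Minimum at Z-1.

Z-1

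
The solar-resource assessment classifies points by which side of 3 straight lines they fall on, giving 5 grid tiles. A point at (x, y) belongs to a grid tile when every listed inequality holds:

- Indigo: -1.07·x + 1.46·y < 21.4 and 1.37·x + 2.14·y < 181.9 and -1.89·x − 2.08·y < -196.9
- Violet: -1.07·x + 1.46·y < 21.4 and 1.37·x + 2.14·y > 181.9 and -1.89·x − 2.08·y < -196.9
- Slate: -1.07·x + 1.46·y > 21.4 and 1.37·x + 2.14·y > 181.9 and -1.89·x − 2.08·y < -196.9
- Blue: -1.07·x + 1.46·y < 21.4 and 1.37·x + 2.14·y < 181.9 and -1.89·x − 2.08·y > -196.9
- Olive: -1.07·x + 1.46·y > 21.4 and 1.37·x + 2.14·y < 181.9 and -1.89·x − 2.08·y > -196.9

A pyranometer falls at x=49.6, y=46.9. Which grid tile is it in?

-1.07·49.6 + 1.46·46.9 = 15.402, which is < 21.4
1.37·49.6 + 2.14·46.9 = 168.318, which is < 181.9
-1.89·49.6 − 2.08·46.9 = -191.296, which is > -196.9
This sign pattern matches Blue.

Blue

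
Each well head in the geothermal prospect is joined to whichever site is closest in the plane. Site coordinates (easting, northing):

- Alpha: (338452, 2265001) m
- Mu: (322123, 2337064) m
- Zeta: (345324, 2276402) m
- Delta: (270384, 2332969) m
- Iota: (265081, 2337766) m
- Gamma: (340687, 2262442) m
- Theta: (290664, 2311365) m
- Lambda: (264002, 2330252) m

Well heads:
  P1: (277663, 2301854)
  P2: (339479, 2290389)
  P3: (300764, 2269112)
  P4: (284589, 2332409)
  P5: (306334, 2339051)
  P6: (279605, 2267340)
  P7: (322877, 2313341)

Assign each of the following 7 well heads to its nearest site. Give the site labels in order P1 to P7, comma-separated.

Theta, Zeta, Alpha, Delta, Mu, Theta, Mu

P1 → Theta (d²=259485122.00)
P2 → Zeta (d²=229800194.00)
P3 → Alpha (d²=1437285665.00)
P4 → Delta (d²=202095625.00)
P5 → Mu (d²=253240690.00)
P6 → Theta (d²=2060502106.00)
P7 → Mu (d²=563349245.00)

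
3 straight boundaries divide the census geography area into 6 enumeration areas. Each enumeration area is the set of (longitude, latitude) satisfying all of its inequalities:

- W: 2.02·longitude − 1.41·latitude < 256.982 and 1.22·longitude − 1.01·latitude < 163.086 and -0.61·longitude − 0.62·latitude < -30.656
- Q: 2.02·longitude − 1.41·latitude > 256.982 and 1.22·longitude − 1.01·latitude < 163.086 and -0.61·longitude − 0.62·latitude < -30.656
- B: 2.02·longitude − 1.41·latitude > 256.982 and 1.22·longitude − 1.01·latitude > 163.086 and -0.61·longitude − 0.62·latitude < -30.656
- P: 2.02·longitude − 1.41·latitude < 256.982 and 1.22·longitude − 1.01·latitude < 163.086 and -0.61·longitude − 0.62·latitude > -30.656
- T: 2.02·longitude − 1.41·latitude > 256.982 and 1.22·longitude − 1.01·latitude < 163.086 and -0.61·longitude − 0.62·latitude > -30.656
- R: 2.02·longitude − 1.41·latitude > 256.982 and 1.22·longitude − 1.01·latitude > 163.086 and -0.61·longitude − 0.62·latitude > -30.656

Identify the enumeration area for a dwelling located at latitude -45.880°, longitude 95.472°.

2.02·95.472 − 1.41·-45.880 = 257.544, which is > 256.982
1.22·95.472 − 1.01·-45.880 = 162.815, which is < 163.086
-0.61·95.472 − 0.62·-45.880 = -29.792, which is > -30.656
This sign pattern matches T.

T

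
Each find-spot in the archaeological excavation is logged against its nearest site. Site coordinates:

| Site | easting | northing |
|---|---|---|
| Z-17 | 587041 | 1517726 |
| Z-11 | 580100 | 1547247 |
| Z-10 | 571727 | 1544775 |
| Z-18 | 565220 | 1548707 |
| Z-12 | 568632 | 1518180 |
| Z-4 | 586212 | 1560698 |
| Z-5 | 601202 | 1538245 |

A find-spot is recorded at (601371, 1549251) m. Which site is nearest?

Z-5

Squared distances to each site:
Z-17: 1199174525.000; Z-11: 456471457.000; Z-10: 898801312.000; Z-18: 1307190737.000; Z-12: 2037249162.000; Z-4: 360829090.000; Z-5: 121160597.000.
Minimum at Z-5.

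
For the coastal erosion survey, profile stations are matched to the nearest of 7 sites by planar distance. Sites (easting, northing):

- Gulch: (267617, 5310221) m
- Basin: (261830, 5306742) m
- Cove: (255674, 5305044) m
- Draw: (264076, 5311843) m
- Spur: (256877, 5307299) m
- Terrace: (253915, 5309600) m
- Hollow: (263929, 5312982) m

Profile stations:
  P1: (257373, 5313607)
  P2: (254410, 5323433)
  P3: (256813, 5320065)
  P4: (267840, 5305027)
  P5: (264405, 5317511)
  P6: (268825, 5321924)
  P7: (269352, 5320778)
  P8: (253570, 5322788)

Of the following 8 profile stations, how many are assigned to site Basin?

P1 → Terrace
P2 → Terrace
P3 → Hollow
P4 → Gulch
P5 → Hollow
P6 → Hollow
P7 → Hollow
P8 → Terrace
0 of the 8 go to Basin.

0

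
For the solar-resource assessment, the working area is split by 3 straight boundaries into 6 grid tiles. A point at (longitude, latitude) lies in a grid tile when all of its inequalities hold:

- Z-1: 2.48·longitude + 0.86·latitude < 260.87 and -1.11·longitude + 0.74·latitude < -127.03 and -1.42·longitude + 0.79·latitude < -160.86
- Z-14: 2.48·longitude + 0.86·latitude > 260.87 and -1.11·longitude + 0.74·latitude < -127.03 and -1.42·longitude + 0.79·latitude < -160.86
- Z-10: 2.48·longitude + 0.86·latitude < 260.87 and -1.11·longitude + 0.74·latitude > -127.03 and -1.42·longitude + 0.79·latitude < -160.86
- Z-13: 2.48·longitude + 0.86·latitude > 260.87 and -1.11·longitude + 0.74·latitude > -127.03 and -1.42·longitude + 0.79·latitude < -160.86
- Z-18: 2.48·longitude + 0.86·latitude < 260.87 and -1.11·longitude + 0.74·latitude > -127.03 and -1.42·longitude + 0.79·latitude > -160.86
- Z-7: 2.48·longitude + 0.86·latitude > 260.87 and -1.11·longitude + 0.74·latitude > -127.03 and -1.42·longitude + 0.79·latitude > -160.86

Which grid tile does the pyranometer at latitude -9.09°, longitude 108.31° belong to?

2.48·108.31 + 0.86·-9.09 = 260.791, which is < 260.87
-1.11·108.31 + 0.74·-9.09 = -126.951, which is > -127.03
-1.42·108.31 + 0.79·-9.09 = -160.981, which is < -160.86
This sign pattern matches Z-10.

Z-10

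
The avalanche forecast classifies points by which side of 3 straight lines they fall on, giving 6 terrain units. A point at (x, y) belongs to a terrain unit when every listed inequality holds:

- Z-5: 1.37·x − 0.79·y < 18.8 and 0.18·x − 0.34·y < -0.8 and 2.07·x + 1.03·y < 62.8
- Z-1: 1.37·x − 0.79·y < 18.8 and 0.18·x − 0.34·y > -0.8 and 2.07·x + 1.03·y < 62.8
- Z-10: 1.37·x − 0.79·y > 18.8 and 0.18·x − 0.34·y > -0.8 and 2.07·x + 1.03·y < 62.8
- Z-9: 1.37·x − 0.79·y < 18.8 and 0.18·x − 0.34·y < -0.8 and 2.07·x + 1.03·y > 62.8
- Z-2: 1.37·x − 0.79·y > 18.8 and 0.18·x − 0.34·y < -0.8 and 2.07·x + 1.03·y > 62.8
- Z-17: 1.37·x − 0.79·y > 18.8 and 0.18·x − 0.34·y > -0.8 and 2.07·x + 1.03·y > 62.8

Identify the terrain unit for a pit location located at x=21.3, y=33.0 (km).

Z-9

1.37·21.3 − 0.79·33.0 = 3.111, which is < 18.8
0.18·21.3 − 0.34·33.0 = -7.386, which is < -0.8
2.07·21.3 + 1.03·33.0 = 78.081, which is > 62.8
This sign pattern matches Z-9.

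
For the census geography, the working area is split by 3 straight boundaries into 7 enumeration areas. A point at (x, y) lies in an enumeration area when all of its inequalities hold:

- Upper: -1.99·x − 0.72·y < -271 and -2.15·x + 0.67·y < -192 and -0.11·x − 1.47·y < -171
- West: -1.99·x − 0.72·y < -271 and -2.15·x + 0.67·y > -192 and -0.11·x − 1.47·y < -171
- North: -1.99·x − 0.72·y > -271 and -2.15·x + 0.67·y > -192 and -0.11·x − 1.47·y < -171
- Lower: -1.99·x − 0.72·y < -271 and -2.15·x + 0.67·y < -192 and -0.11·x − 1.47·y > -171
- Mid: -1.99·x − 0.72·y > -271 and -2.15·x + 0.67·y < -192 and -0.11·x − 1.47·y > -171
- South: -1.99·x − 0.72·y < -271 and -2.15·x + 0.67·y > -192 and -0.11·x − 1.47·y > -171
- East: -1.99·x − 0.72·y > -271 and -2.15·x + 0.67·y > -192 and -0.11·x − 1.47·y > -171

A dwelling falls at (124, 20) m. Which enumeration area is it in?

Mid

-1.99·124 − 0.72·20 = -261.160, which is > -271
-2.15·124 + 0.67·20 = -253.200, which is < -192
-0.11·124 − 1.47·20 = -43.040, which is > -171
This sign pattern matches Mid.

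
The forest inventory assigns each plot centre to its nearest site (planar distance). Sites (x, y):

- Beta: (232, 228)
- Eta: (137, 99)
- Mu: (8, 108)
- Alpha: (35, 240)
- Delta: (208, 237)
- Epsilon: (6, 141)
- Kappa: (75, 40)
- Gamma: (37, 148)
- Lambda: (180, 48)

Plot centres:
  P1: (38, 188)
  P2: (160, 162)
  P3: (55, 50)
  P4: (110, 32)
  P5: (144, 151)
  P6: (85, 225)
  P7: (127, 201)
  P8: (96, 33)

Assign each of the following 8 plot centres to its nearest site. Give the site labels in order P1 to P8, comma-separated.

Gamma, Eta, Kappa, Kappa, Eta, Alpha, Delta, Kappa

P1 → Gamma (d²=1601.00)
P2 → Eta (d²=4498.00)
P3 → Kappa (d²=500.00)
P4 → Kappa (d²=1289.00)
P5 → Eta (d²=2753.00)
P6 → Alpha (d²=2725.00)
P7 → Delta (d²=7857.00)
P8 → Kappa (d²=490.00)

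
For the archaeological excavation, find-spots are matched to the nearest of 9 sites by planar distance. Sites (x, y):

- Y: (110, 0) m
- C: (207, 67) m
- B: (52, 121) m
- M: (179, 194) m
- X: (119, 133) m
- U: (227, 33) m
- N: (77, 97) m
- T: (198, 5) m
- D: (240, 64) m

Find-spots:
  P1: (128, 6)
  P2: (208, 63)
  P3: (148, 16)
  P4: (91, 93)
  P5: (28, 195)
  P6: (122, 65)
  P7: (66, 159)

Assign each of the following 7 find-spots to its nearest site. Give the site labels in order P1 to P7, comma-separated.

P1 → Y (d²=360.00)
P2 → C (d²=17.00)
P3 → Y (d²=1700.00)
P4 → N (d²=212.00)
P5 → B (d²=6052.00)
P6 → N (d²=3049.00)
P7 → B (d²=1640.00)

Y, C, Y, N, B, N, B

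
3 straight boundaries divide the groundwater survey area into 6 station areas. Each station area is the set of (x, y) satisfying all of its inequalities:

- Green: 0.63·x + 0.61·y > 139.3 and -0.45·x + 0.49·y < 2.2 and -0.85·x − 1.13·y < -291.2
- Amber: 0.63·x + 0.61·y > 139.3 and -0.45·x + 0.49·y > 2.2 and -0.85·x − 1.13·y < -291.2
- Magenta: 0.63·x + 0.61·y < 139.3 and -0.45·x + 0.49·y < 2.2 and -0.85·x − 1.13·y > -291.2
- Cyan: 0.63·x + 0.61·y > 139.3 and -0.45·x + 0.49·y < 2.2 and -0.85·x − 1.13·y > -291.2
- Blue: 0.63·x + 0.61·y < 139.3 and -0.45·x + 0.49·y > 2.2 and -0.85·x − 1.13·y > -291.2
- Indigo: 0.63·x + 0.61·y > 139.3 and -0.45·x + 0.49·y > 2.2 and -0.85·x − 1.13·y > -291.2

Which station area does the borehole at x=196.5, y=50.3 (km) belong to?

0.63·196.5 + 0.61·50.3 = 154.478, which is > 139.3
-0.45·196.5 + 0.49·50.3 = -63.778, which is < 2.2
-0.85·196.5 − 1.13·50.3 = -223.864, which is > -291.2
This sign pattern matches Cyan.

Cyan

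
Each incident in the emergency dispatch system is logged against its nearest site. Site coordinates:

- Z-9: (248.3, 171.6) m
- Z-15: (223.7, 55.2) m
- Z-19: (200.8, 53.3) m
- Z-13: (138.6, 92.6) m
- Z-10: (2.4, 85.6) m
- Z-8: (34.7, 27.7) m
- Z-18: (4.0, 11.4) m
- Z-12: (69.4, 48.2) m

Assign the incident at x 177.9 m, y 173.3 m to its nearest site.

Z-9

Squared distances to each site:
Z-9: 4959.050; Z-15: 16045.250; Z-19: 14924.410; Z-13: 8056.980; Z-10: 38491.540; Z-8: 41705.600; Z-18: 56452.820; Z-12: 27422.260.
Minimum at Z-9.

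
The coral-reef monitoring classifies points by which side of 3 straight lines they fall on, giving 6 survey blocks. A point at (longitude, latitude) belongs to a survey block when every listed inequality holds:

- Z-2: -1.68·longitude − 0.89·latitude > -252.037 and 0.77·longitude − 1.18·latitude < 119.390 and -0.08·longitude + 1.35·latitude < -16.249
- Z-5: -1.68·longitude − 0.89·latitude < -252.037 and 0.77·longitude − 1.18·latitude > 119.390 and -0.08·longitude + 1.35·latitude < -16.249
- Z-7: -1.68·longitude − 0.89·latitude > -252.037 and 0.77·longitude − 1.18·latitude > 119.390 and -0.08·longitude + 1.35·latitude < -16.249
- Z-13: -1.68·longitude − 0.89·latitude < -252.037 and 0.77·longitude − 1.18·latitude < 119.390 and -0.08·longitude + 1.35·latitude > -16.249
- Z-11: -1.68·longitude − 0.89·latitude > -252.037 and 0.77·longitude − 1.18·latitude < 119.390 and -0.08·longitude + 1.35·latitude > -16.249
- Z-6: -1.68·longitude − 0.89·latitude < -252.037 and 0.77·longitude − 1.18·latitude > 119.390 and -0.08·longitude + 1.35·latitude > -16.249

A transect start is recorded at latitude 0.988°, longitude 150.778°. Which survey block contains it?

-1.68·150.778 − 0.89·0.988 = -254.186, which is < -252.037
0.77·150.778 − 1.18·0.988 = 114.933, which is < 119.390
-0.08·150.778 + 1.35·0.988 = -10.728, which is > -16.249
This sign pattern matches Z-13.

Z-13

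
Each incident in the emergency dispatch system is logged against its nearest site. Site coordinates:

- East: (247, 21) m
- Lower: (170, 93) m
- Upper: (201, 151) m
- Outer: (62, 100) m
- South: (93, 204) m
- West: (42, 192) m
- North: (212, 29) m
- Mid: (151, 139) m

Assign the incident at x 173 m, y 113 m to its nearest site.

Lower

Squared distances to each site:
East: 13940.000; Lower: 409.000; Upper: 2228.000; Outer: 12490.000; South: 14681.000; West: 23402.000; North: 8577.000; Mid: 1160.000.
Minimum at Lower.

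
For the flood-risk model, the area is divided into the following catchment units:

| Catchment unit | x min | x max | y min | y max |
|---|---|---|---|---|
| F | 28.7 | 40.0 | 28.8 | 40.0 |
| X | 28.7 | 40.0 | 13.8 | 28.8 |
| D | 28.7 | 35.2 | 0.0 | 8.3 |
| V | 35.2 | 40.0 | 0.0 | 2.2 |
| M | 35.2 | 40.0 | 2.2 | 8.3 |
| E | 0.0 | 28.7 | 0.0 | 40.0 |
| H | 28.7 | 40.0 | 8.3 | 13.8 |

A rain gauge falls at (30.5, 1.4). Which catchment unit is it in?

D

The point has x = 30.5 and y = 1.4.
Only D satisfies 28.7 ≤ x ≤ 35.2 and 0.0 ≤ y ≤ 8.3.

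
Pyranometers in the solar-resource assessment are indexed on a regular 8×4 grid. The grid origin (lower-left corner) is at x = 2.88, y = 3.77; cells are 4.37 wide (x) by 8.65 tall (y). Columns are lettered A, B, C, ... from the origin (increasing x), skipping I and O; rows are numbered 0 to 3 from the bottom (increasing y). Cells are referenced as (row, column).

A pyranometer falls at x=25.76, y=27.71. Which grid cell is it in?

(2, F)

Column index: ⌊(25.76 − 2.88) / 4.37⌋ = ⌊5.236⌋ = 5 → column F
Row offset from origin: ⌊(27.71 − 3.77) / 8.65⌋ = ⌊2.768⌋ = 2 → row 2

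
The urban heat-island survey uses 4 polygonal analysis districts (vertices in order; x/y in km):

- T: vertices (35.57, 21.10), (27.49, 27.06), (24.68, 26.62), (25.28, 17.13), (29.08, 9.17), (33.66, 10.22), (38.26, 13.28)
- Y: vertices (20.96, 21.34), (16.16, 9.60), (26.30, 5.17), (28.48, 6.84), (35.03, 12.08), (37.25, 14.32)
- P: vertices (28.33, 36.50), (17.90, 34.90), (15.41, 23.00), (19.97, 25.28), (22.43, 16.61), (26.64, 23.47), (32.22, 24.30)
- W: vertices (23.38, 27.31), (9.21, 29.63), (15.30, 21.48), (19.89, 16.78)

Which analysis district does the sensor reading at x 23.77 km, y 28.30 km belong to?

P

Cast a ray rightward from (23.77, 28.30). For each polygon, the edges (by vertex number in listed order) whose endpoints lie on opposite sides of y = 28.30, where each meets that height, and whether that is right or left of the point:
T: no edge straddles that height → 0 crossings.
Y: no edge straddles that height → 0 crossings.
P: 2–3 at x≈16.519 (left), 7–1 at x≈30.945 (right) → 1 crossing.
W: 1–2 at x≈17.333 (left), 2–3 at x≈10.204 (left) → 0 crossings.
Only P has an odd count, so the point is inside P.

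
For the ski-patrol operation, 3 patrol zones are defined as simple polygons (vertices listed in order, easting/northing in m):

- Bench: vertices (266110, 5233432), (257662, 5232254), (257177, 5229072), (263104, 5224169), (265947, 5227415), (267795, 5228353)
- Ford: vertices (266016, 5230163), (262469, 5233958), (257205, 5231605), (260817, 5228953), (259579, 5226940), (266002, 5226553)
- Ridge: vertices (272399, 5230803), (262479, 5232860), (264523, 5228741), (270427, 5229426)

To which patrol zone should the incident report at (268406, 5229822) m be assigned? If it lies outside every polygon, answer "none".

Cast a ray rightward from (268406, 5229822). For each polygon, the edges (by vertex number in listed order) whose endpoints lie on opposite sides of northing = 5229822, where each meets that height, and whether that is right or left of the point:
Bench: 2–3 at easting≈257291.3 (left), 6–1 at easting≈267307.6 (left) → 0 crossings.
Ford: 3–4 at easting≈259633.4 (left), 6–1 at easting≈266014.7 (left) → 0 crossings.
Ridge: 2–3 at easting≈263986.6 (left), 4–1 at easting≈270994.1 (right) → 1 crossing.
Only Ridge has an odd count, so the point is inside Ridge.

Ridge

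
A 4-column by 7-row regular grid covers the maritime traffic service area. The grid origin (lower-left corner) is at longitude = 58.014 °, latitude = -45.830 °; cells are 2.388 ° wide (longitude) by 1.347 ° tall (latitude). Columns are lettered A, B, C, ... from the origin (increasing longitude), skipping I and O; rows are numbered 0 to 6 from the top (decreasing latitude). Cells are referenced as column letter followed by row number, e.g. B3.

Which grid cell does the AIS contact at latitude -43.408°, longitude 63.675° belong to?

Column index: ⌊(63.675 − 58.014) / 2.388⌋ = ⌊2.371⌋ = 2 → column C
Row offset from origin: ⌊(-43.408 − -45.830) / 1.347⌋ = ⌊1.798⌋ = 1 → row 5 (counted from top)

C5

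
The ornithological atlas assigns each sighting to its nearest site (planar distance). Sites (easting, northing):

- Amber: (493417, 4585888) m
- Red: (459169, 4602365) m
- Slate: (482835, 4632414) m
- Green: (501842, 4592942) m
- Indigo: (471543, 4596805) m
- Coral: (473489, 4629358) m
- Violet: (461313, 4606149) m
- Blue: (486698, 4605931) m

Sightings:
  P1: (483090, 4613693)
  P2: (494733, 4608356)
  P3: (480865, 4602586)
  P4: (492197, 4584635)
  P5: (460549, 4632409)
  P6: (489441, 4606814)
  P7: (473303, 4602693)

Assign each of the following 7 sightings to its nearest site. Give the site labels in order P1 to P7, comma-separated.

P1 → Blue (d²=73266308.00)
P2 → Blue (d²=70441850.00)
P3 → Blue (d²=45212914.00)
P4 → Amber (d²=3058409.00)
P5 → Coral (d²=176752201.00)
P6 → Blue (d²=8303738.00)
P7 → Indigo (d²=37766144.00)

Blue, Blue, Blue, Amber, Coral, Blue, Indigo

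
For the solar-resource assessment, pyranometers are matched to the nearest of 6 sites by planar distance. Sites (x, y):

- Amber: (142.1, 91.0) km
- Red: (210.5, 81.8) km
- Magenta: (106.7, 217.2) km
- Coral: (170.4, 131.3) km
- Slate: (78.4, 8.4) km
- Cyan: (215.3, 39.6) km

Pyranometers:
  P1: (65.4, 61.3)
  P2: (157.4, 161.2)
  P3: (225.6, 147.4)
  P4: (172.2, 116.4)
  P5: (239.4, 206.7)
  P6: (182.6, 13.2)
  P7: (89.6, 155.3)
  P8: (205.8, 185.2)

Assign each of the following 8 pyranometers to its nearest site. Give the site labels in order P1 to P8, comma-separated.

Slate, Coral, Coral, Coral, Coral, Cyan, Magenta, Coral

P1 → Slate (d²=2967.41)
P2 → Coral (d²=1063.01)
P3 → Coral (d²=3306.25)
P4 → Coral (d²=225.25)
P5 → Coral (d²=10446.16)
P6 → Cyan (d²=1766.25)
P7 → Magenta (d²=4124.02)
P8 → Coral (d²=4158.37)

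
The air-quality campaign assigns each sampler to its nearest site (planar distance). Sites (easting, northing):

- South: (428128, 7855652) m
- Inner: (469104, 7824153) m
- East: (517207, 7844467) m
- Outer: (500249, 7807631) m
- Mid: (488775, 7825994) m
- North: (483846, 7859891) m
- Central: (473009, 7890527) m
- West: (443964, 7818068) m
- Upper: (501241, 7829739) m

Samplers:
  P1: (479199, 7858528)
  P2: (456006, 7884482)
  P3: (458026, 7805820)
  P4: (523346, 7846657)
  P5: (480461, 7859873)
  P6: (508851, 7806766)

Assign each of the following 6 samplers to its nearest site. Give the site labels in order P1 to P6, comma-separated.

North, Central, West, East, North, Outer

P1 → North (d²=23452378.00)
P2 → Central (d²=325644034.00)
P3 → West (d²=347753348.00)
P4 → East (d²=42483421.00)
P5 → North (d²=11458549.00)
P6 → Outer (d²=74742629.00)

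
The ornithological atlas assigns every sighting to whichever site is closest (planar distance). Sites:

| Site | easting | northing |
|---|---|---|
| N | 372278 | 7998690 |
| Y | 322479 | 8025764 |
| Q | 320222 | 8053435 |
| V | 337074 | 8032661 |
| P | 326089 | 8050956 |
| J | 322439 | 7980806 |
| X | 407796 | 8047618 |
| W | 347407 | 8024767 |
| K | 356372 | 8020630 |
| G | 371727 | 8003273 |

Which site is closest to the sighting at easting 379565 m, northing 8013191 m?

G

Squared distances to each site:
N: 263379370.000; Y: 3416891725.000; Q: 5141171185.000; V: 2184565981.000; P: 4285877801.000; J: 4312168101.000; X: 1982207690.000; W: 1168140740.000; K: 593253970.000; G: 159800968.000.
Minimum at G.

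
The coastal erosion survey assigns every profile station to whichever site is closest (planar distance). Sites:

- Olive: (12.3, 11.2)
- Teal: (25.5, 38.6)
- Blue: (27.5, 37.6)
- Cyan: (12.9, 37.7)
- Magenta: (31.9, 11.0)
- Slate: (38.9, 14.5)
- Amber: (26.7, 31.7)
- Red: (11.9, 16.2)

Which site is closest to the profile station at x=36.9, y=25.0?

Squared distances to each site:
Olive: 795.600; Teal: 314.920; Blue: 247.120; Cyan: 737.290; Magenta: 221.000; Slate: 114.250; Amber: 148.930; Red: 702.440.
Minimum at Slate.

Slate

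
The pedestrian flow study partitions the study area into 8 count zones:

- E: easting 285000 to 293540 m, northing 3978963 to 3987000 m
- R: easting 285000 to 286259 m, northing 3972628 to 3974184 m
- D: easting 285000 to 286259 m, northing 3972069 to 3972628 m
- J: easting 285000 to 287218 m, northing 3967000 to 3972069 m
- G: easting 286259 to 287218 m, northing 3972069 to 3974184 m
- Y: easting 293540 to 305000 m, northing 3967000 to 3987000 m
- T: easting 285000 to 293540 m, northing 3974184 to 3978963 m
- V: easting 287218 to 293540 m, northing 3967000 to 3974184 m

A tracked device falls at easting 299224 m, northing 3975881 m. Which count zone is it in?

Y

The point has easting = 299224 and northing = 3975881.
Only Y satisfies 293540 ≤ easting ≤ 305000 and 3967000 ≤ northing ≤ 3987000.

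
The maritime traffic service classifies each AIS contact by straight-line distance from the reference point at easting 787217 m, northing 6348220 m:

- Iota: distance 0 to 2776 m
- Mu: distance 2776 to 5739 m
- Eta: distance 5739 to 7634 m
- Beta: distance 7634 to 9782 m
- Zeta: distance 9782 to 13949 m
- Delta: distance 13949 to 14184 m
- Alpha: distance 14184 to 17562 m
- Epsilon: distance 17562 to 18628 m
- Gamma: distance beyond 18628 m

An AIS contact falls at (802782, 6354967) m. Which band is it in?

Distance = √((802782−787217)² + (6354967−6348220)²) = √(242269225.000 + 45522009.000) = 16964.411 m.
14184 ≤ 16964.411 < 17562 → Alpha.

Alpha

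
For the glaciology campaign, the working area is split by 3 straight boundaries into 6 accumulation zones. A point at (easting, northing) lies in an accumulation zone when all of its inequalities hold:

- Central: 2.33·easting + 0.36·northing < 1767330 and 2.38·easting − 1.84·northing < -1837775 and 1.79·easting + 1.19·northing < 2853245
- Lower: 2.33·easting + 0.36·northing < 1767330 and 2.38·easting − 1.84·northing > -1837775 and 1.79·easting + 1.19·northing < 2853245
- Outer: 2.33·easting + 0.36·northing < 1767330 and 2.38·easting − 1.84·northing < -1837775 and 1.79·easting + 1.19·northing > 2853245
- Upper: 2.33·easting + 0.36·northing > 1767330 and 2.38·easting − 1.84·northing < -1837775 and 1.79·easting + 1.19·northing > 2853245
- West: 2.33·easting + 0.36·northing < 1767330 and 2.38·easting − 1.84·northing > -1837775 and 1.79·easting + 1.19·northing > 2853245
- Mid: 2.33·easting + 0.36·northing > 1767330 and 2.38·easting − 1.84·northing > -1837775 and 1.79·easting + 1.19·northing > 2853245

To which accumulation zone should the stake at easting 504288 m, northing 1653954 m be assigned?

2.33·504288 + 0.36·1653954 = 1770414.480, which is > 1767330
2.38·504288 − 1.84·1653954 = -1843069.920, which is < -1837775
1.79·504288 + 1.19·1653954 = 2870880.780, which is > 2853245
This sign pattern matches Upper.

Upper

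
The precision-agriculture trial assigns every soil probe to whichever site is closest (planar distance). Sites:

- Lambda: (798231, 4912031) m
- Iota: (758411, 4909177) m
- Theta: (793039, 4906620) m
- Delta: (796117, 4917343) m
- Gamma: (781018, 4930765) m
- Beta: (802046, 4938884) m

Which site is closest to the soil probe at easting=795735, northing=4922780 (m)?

Delta

Squared distances to each site:
Lambda: 121771017.000; Iota: 1578122585.000; Theta: 268414016.000; Delta: 29706893.000; Gamma: 280350314.000; Beta: 299167537.000.
Minimum at Delta.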